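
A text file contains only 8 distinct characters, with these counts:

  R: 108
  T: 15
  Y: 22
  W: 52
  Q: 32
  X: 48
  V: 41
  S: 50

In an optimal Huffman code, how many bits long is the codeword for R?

2

Huffman merges, smallest pair first:
T(15) + Y(22) → 37
Q(32) + 37 → 69
V(41) + X(48) → 89
S(50) + W(52) → 102
69 + 89 → 158
102 + R(108) → 210
158 + 210 → 368
The subtree containing R is merged 2 times, so code length = 2.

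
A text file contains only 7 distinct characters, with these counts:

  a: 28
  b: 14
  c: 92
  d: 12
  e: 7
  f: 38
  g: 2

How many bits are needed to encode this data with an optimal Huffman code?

Greedily combine the two least-frequent nodes:
combine g(2), e(7) → 9
combine 9, d(12) → 21
combine b(14), 21 → 35
combine a(28), 35 → 63
combine f(38), 63 → 101
combine c(92), 101 → 193
Each symbol's bit-cost is frequency × depth; summing gives 422 bits (equivalently 9 + 21 + 35 + 63 + 101 + 193).

422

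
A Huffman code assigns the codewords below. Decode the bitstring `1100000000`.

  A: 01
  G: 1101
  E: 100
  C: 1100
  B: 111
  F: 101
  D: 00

CDDD

Read left to right; each codeword is recognised as soon as it completes (prefix code):
  1100→C | 00→D | 00→D | 00→D
Decoded message: CDDD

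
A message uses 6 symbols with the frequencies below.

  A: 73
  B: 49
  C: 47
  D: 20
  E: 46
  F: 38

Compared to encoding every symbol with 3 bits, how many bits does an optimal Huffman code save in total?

Fixed-length: 3 bits × 273 symbols = 819 bits.
Huffman merges:
D(20) + F(38) → 58
E(46) + C(47) → 93
B(49) + 58 → 107
A(73) + 93 → 166
107 + 166 → 273
Huffman total = 58 + 93 + 107 + 166 + 273 = 697 bits.
Saving = 819 − 697 = 122 bits.

122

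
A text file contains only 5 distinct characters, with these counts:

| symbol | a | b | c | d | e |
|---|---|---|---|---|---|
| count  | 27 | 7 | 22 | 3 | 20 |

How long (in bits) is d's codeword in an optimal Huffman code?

3

Repeatedly merge the two smallest:
merge d(3) and b(7): 10
merge 10 and e(20): 30
merge c(22) and a(27): 49
merge 30 and 49: 79
The subtree containing d is merged 3 times, so code length = 3.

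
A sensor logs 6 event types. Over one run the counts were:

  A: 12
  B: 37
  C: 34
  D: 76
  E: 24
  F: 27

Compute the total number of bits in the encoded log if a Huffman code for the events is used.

514

Greedily combine the two least-frequent nodes:
merge A(12) and E(24): 36
merge F(27) and C(34): 61
merge 36 and B(37): 73
merge 61 and 73: 134
merge D(76) and 134: 210
The encoded length is the sum of every internal node's weight: 36 + 61 + 73 + 134 + 210 = 514 bits.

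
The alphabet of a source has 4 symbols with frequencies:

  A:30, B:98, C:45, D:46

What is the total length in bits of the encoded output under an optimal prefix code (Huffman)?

Merge the two smallest weights repeatedly:
combine A(30), C(45) → 75
combine D(46), 75 → 121
combine B(98), 121 → 219
Total encoded bits = sum of merged weights = 75 + 121 + 219 = 415.

415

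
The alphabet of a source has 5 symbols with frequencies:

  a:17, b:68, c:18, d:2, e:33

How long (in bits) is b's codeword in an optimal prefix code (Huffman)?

1

Build the tree from the bottom:
d(2) + a(17) → 19
c(18) + 19 → 37
e(33) + 37 → 70
b(68) + 70 → 138
b is merged only at the final step, so code length = 1.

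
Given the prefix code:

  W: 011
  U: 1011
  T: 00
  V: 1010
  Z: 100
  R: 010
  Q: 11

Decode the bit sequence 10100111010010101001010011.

VWVRVRZQ

Read left to right; each codeword is recognised as soon as it completes (prefix code):
  1010→V | 011→W | 1010→V | 010→R | 1010→V | 010→R | 100→Z | 11→Q
Decoded message: VWVRVRZQ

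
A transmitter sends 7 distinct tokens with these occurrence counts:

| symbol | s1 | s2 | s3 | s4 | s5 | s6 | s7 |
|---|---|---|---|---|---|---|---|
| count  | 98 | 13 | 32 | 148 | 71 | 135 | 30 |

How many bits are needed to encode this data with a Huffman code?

Merge the two smallest weights repeatedly:
s2(13) + s7(30) → 43
s3(32) + 43 → 75
s5(71) + 75 → 146
s1(98) + s6(135) → 233
146 + s4(148) → 294
233 + 294 → 527
The encoded length is the sum of every internal node's weight: 43 + 75 + 146 + 233 + 294 + 527 = 1318 bits.

1318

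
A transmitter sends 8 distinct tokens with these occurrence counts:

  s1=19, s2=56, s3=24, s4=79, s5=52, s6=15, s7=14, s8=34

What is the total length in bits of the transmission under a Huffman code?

Greedily combine the two least-frequent nodes:
s7(14) + s6(15) → 29
s1(19) + s3(24) → 43
29 + s8(34) → 63
43 + s5(52) → 95
s2(56) + 63 → 119
s4(79) + 95 → 174
119 + 174 → 293
Total encoded bits = sum of merged weights = 29 + 43 + 63 + 95 + 119 + 174 + 293 = 816.

816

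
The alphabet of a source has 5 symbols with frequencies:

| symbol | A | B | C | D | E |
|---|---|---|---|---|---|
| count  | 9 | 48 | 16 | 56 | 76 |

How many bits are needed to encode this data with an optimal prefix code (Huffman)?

432

Greedily combine the two least-frequent nodes:
A(9) + C(16) → 25
25 + B(48) → 73
D(56) + 73 → 129
E(76) + 129 → 205
Each symbol's bit-cost is frequency × depth; summing gives 432 bits (equivalently 25 + 73 + 129 + 205).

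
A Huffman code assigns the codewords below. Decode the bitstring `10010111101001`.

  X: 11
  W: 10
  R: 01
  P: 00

WRRXWWR

Read left to right; each codeword is recognised as soon as it completes (prefix code):
  10→W | 01→R | 01→R | 11→X | 10→W | 10→W | 01→R
Decoded message: WRRXWWR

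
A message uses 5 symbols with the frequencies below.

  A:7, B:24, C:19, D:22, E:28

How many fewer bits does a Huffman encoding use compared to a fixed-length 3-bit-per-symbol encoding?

74

Fixed-length: 3 bits × 100 symbols = 300 bits.
Huffman merges:
combine A(7), C(19) → 26
combine D(22), B(24) → 46
combine 26, E(28) → 54
combine 46, 54 → 100
Huffman total = 26 + 46 + 54 + 100 = 226 bits.
Saving = 300 − 226 = 74 bits.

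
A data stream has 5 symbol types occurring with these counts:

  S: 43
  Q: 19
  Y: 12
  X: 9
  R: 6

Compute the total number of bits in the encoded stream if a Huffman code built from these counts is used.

177

Build the Huffman tree bottom-up:
R(6) + X(9) → 15
Y(12) + 15 → 27
Q(19) + 27 → 46
S(43) + 46 → 89
Total encoded bits = sum of merged weights = 15 + 27 + 46 + 89 = 177.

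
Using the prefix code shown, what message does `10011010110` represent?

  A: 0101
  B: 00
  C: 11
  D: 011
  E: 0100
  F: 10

FDAF

Read left to right; each codeword is recognised as soon as it completes (prefix code):
  10→F | 011→D | 0101→A | 10→F
Decoded message: FDAF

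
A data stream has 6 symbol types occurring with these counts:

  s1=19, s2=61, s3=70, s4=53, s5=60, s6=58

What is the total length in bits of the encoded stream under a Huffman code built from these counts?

832

Merge the two smallest weights repeatedly:
s1(19) + s4(53) → 72
s6(58) + s5(60) → 118
s2(61) + s3(70) → 131
72 + 118 → 190
131 + 190 → 321
Total encoded bits = sum of merged weights = 72 + 118 + 131 + 190 + 321 = 832.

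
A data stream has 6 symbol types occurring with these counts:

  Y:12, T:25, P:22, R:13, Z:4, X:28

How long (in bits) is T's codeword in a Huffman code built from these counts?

2

Build the tree from the bottom:
Z(4) + Y(12) → 16
R(13) + 16 → 29
P(22) + T(25) → 47
X(28) + 29 → 57
47 + 57 → 104
T sits 2 levels below the root, so its codeword is 2 bits.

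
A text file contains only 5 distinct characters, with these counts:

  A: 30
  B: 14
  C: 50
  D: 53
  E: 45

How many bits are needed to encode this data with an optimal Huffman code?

428

Greedily combine the two least-frequent nodes:
combine B(14), A(30) → 44
combine 44, E(45) → 89
combine C(50), D(53) → 103
combine 89, 103 → 192
Each symbol's bit-cost is frequency × depth; summing gives 428 bits (equivalently 44 + 89 + 103 + 192).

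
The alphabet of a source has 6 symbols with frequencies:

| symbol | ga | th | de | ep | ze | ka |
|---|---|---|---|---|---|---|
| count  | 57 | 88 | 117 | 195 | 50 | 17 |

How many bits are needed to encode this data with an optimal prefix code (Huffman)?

1239

Greedily combine the two least-frequent nodes:
ka(17) + ze(50) → 67
ga(57) + 67 → 124
th(88) + de(117) → 205
124 + ep(195) → 319
205 + 319 → 524
The encoded length is the sum of every internal node's weight: 67 + 124 + 205 + 319 + 524 = 1239 bits.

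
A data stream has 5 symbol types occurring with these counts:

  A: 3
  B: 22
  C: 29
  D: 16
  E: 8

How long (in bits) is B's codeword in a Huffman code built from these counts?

2

Build the tree from the bottom:
combine A(3), E(8) → 11
combine 11, D(16) → 27
combine B(22), 27 → 49
combine C(29), 49 → 78
B's leaf is at depth 2, giving a 2-bit codeword.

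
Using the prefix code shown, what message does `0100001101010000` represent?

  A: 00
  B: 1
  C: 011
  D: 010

DACDBAA

Read left to right; each codeword is recognised as soon as it completes (prefix code):
  010→D | 00→A | 011→C | 010→D | 1→B | 00→A | 00→A
Decoded message: DACDBAA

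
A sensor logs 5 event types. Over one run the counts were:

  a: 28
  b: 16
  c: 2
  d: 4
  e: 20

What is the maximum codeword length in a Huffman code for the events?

Merge the two lowest-weight nodes at each step:
combine c(2), d(4) → 6
combine 6, b(16) → 22
combine e(20), 22 → 42
combine a(28), 42 → 70
The first pair merged (c, d) ends up deepest, at depth 4.

4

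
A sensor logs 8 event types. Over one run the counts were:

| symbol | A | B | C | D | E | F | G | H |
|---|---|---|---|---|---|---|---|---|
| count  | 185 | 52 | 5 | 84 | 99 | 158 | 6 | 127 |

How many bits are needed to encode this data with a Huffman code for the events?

1879

Greedily combine the two least-frequent nodes:
C(5) + G(6) → 11
11 + B(52) → 63
63 + D(84) → 147
E(99) + H(127) → 226
147 + F(158) → 305
A(185) + 226 → 411
305 + 411 → 716
Total encoded bits = sum of merged weights = 11 + 63 + 147 + 226 + 305 + 411 + 716 = 1879.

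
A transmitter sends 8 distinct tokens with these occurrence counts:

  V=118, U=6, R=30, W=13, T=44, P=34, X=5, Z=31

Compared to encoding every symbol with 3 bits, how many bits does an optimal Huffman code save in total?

Fixed-length: 3 bits × 281 symbols = 843 bits.
Huffman merges:
merge X(5) and U(6): 11
merge 11 and W(13): 24
merge 24 and R(30): 54
merge Z(31) and P(34): 65
merge T(44) and 54: 98
merge 65 and 98: 163
merge V(118) and 163: 281
Huffman total = 11 + 24 + 54 + 65 + 98 + 163 + 281 = 696 bits.
Saving = 843 − 696 = 147 bits.

147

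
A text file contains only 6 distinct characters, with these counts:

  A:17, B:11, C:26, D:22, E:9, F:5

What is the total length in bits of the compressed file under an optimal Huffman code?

219

Build the Huffman tree bottom-up:
combine F(5), E(9) → 14
combine B(11), 14 → 25
combine A(17), D(22) → 39
combine 25, C(26) → 51
combine 39, 51 → 90
Each symbol's bit-cost is frequency × depth; summing gives 219 bits (equivalently 14 + 25 + 39 + 51 + 90).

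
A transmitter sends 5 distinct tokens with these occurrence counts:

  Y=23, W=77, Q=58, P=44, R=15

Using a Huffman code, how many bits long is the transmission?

472

Build the Huffman tree bottom-up:
R(15) + Y(23) → 38
38 + P(44) → 82
Q(58) + W(77) → 135
82 + 135 → 217
Each symbol's bit-cost is frequency × depth; summing gives 472 bits (equivalently 38 + 82 + 135 + 217).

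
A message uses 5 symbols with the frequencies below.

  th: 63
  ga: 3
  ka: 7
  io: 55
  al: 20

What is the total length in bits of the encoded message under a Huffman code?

Merge the two smallest weights repeatedly:
merge ga(3) and ka(7): 10
merge 10 and al(20): 30
merge 30 and io(55): 85
merge th(63) and 85: 148
Total encoded bits = sum of merged weights = 10 + 30 + 85 + 148 = 273.

273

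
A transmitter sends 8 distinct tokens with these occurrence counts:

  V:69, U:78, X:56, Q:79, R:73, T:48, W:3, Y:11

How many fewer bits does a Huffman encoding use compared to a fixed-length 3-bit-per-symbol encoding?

Fixed-length: 3 bits × 417 symbols = 1251 bits.
Huffman merges:
combine W(3), Y(11) → 14
combine 14, T(48) → 62
combine X(56), 62 → 118
combine V(69), R(73) → 142
combine U(78), Q(79) → 157
combine 118, 142 → 260
combine 157, 260 → 417
Huffman total = 14 + 62 + 118 + 142 + 157 + 260 + 417 = 1170 bits.
Saving = 1251 − 1170 = 81 bits.

81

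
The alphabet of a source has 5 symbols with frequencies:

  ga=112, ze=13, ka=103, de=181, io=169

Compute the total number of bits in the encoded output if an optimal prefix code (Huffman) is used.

Merge the two smallest weights repeatedly:
combine ze(13), ka(103) → 116
combine ga(112), 116 → 228
combine io(169), de(181) → 350
combine 228, 350 → 578
Each symbol's bit-cost is frequency × depth; summing gives 1272 bits (equivalently 116 + 228 + 350 + 578).

1272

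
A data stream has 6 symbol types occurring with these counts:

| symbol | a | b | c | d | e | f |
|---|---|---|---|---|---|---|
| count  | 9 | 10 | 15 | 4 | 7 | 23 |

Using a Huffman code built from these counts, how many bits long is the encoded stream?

166

Greedily combine the two least-frequent nodes:
d(4) + e(7) → 11
a(9) + b(10) → 19
11 + c(15) → 26
19 + f(23) → 42
26 + 42 → 68
The encoded length is the sum of every internal node's weight: 11 + 19 + 26 + 42 + 68 = 166 bits.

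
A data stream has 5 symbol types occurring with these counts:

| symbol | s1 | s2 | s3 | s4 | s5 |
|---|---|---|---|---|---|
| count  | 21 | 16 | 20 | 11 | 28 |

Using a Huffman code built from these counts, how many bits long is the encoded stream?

Build the Huffman tree bottom-up:
s4(11) + s2(16) → 27
s3(20) + s1(21) → 41
27 + s5(28) → 55
41 + 55 → 96
The encoded length is the sum of every internal node's weight: 27 + 41 + 55 + 96 = 219 bits.

219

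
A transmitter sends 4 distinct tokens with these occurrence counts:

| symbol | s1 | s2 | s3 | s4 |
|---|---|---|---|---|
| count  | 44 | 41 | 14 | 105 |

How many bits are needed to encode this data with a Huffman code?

Build the Huffman tree bottom-up:
combine s3(14), s2(41) → 55
combine s1(44), 55 → 99
combine 99, s4(105) → 204
Total encoded bits = sum of merged weights = 55 + 99 + 204 = 358.

358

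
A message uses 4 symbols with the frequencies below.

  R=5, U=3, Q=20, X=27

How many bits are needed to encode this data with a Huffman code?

91

Merge the two smallest weights repeatedly:
U(3) + R(5) → 8
8 + Q(20) → 28
X(27) + 28 → 55
Total encoded bits = sum of merged weights = 8 + 28 + 55 = 91.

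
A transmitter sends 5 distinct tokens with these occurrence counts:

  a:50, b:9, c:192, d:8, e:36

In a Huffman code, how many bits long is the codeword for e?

Huffman merges, smallest pair first:
merge d(8) and b(9): 17
merge 17 and e(36): 53
merge a(50) and 53: 103
merge 103 and c(192): 295
e sits 3 levels below the root, so its codeword is 3 bits.

3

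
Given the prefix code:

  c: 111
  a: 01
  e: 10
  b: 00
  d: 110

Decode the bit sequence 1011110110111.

Read left to right; each codeword is recognised as soon as it completes (prefix code):
  10→e | 111→c | 10→e | 110→d | 111→c
Decoded message: ecedc

ecedc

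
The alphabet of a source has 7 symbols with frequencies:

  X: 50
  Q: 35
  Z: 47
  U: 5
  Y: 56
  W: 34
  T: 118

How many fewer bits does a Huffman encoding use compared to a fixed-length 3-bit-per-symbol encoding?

Fixed-length: 3 bits × 345 symbols = 1035 bits.
Huffman merges:
combine U(5), W(34) → 39
combine Q(35), 39 → 74
combine Z(47), X(50) → 97
combine Y(56), 74 → 130
combine 97, T(118) → 215
combine 130, 215 → 345
Huffman total = 39 + 74 + 97 + 130 + 215 + 345 = 900 bits.
Saving = 1035 − 900 = 135 bits.

135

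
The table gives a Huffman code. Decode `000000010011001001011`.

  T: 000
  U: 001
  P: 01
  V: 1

TTPUVUUPV

Read left to right; each codeword is recognised as soon as it completes (prefix code):
  000→T | 000→T | 01→P | 001→U | 1→V | 001→U | 001→U | 01→P | 1→V
Decoded message: TTPUVUUPV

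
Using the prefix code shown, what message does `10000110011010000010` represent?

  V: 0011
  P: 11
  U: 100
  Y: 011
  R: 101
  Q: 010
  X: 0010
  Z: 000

UVVQZQ

Read left to right; each codeword is recognised as soon as it completes (prefix code):
  100→U | 0011→V | 0011→V | 010→Q | 000→Z | 010→Q
Decoded message: UVVQZQ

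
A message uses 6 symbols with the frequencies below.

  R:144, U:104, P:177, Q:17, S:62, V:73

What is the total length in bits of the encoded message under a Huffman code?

Merge the two smallest weights repeatedly:
Q(17) + S(62) → 79
V(73) + 79 → 152
U(104) + R(144) → 248
152 + P(177) → 329
248 + 329 → 577
The encoded length is the sum of every internal node's weight: 79 + 152 + 248 + 329 + 577 = 1385 bits.

1385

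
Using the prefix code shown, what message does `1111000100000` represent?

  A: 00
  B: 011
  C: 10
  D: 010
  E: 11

EEADAA

Read left to right; each codeword is recognised as soon as it completes (prefix code):
  11→E | 11→E | 00→A | 010→D | 00→A | 00→A
Decoded message: EEADAA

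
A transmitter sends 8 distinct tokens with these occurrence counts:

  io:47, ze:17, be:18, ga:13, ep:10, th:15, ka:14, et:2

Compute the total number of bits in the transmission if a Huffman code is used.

Greedily combine the two least-frequent nodes:
et(2) + ep(10) → 12
12 + ga(13) → 25
ka(14) + th(15) → 29
ze(17) + be(18) → 35
25 + 29 → 54
35 + io(47) → 82
54 + 82 → 136
Total encoded bits = sum of merged weights = 12 + 25 + 29 + 35 + 54 + 82 + 136 = 373.

373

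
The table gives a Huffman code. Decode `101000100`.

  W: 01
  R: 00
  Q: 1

QWRWR

Read left to right; each codeword is recognised as soon as it completes (prefix code):
  1→Q | 01→W | 00→R | 01→W | 00→R
Decoded message: QWRWR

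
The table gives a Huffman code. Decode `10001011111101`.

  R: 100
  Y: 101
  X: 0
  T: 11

RXYTTY

Read left to right; each codeword is recognised as soon as it completes (prefix code):
  100→R | 0→X | 101→Y | 11→T | 11→T | 101→Y
Decoded message: RXYTTY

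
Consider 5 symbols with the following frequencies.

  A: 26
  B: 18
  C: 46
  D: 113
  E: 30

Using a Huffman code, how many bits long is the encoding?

471

Merge the two smallest weights repeatedly:
B(18) + A(26) → 44
E(30) + 44 → 74
C(46) + 74 → 120
D(113) + 120 → 233
Each symbol's bit-cost is frequency × depth; summing gives 471 bits (equivalently 44 + 74 + 120 + 233).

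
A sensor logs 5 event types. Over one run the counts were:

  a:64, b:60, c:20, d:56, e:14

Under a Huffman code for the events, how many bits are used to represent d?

Build the tree from the bottom:
e(14) + c(20) → 34
34 + d(56) → 90
b(60) + a(64) → 124
90 + 124 → 214
d sits 2 levels below the root, so its codeword is 2 bits.

2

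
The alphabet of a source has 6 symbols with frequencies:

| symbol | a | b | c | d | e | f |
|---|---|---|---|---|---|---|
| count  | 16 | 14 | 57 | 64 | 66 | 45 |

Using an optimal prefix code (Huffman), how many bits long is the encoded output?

629

Merge the two smallest weights repeatedly:
merge b(14) and a(16): 30
merge 30 and f(45): 75
merge c(57) and d(64): 121
merge e(66) and 75: 141
merge 121 and 141: 262
Total encoded bits = sum of merged weights = 30 + 75 + 121 + 141 + 262 = 629.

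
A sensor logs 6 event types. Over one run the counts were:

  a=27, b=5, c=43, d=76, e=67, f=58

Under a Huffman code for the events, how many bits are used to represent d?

2

Repeatedly merge the two smallest:
combine b(5), a(27) → 32
combine 32, c(43) → 75
combine f(58), e(67) → 125
combine 75, d(76) → 151
combine 125, 151 → 276
d's leaf is at depth 2, giving a 2-bit codeword.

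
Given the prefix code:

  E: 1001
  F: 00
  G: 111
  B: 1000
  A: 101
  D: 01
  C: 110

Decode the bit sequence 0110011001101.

Read left to right; each codeword is recognised as soon as it completes (prefix code):
  01→D | 1001→E | 1001→E | 101→A
Decoded message: DEEA

DEEA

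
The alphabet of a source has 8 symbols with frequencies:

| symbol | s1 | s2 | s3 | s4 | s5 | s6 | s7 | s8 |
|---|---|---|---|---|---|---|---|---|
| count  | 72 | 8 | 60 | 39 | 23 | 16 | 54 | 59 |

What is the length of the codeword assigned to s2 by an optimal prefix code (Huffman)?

5

Repeatedly merge the two smallest:
combine s2(8), s6(16) → 24
combine s5(23), 24 → 47
combine s4(39), 47 → 86
combine s7(54), s8(59) → 113
combine s3(60), s1(72) → 132
combine 86, 113 → 199
combine 132, 199 → 331
s2 sits 5 levels below the root, so its codeword is 5 bits.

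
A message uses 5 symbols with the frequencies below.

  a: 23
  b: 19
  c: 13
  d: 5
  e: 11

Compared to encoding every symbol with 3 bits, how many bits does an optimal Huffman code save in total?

Fixed-length: 3 bits × 71 symbols = 213 bits.
Huffman merges:
merge d(5) and e(11): 16
merge c(13) and 16: 29
merge b(19) and a(23): 42
merge 29 and 42: 71
Huffman total = 16 + 29 + 42 + 71 = 158 bits.
Saving = 213 − 158 = 55 bits.

55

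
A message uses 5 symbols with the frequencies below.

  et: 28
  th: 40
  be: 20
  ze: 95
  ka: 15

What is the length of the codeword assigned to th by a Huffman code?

2

Huffman merges, smallest pair first:
merge ka(15) and be(20): 35
merge et(28) and 35: 63
merge th(40) and 63: 103
merge ze(95) and 103: 198
The subtree containing th is merged 2 times, so code length = 2.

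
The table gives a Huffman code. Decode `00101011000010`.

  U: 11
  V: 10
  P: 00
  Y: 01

PVVUPPV

Read left to right; each codeword is recognised as soon as it completes (prefix code):
  00→P | 10→V | 10→V | 11→U | 00→P | 00→P | 10→V
Decoded message: PVVUPPV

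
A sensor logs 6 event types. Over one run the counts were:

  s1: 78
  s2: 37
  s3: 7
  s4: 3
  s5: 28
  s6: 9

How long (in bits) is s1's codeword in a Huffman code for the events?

1

Build the tree from the bottom:
combine s4(3), s3(7) → 10
combine s6(9), 10 → 19
combine 19, s5(28) → 47
combine s2(37), 47 → 84
combine s1(78), 84 → 162
s1 sits one level below the root: a 1-bit codeword.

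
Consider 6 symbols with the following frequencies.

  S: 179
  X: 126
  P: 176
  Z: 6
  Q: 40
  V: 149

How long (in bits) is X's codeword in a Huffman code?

Huffman merges, smallest pair first:
Z(6) + Q(40) → 46
46 + X(126) → 172
V(149) + 172 → 321
P(176) + S(179) → 355
321 + 355 → 676
X's leaf is at depth 3, giving a 3-bit codeword.

3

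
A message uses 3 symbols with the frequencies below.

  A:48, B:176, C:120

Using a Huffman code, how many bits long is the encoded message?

512

Merge the two smallest weights repeatedly:
merge A(48) and C(120): 168
merge 168 and B(176): 344
Each symbol's bit-cost is frequency × depth; summing gives 512 bits (equivalently 168 + 344).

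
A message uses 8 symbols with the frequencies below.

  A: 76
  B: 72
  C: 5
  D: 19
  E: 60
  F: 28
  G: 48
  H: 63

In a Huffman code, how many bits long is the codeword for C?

Huffman merges, smallest pair first:
combine C(5), D(19) → 24
combine 24, F(28) → 52
combine G(48), 52 → 100
combine E(60), H(63) → 123
combine B(72), A(76) → 148
combine 100, 123 → 223
combine 148, 223 → 371
C sits 5 levels below the root, so its codeword is 5 bits.

5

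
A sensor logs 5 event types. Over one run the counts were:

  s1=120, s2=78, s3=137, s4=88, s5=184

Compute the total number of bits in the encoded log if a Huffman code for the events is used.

Build the Huffman tree bottom-up:
combine s2(78), s4(88) → 166
combine s1(120), s3(137) → 257
combine 166, s5(184) → 350
combine 257, 350 → 607
Each symbol's bit-cost is frequency × depth; summing gives 1380 bits (equivalently 166 + 257 + 350 + 607).

1380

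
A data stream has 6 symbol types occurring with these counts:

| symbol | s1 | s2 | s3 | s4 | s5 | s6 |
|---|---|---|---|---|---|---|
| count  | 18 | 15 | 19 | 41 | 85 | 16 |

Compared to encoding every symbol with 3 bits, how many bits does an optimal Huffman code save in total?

Fixed-length: 3 bits × 194 symbols = 582 bits.
Huffman merges:
s2(15) + s6(16) → 31
s1(18) + s3(19) → 37
31 + 37 → 68
s4(41) + 68 → 109
s5(85) + 109 → 194
Huffman total = 31 + 37 + 68 + 109 + 194 = 439 bits.
Saving = 582 − 439 = 143 bits.

143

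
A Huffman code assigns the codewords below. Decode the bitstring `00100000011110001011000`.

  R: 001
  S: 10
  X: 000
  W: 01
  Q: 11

Read left to right; each codeword is recognised as soon as it completes (prefix code):
  001→R | 000→X | 000→X | 11→Q | 11→Q | 000→X | 10→S | 11→Q | 000→X
Decoded message: RXXQQXSQX

RXXQQXSQX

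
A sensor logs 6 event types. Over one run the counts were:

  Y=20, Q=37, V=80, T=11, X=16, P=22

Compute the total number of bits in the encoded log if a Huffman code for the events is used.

425

Greedily combine the two least-frequent nodes:
T(11) + X(16) → 27
Y(20) + P(22) → 42
27 + Q(37) → 64
42 + 64 → 106
V(80) + 106 → 186
Each symbol's bit-cost is frequency × depth; summing gives 425 bits (equivalently 27 + 42 + 64 + 106 + 186).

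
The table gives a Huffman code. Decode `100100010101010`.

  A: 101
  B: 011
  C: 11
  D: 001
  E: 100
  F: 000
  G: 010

EEGAG

Read left to right; each codeword is recognised as soon as it completes (prefix code):
  100→E | 100→E | 010→G | 101→A | 010→G
Decoded message: EEGAG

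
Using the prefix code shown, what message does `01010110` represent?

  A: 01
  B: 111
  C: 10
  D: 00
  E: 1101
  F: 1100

AAAC

Read left to right; each codeword is recognised as soon as it completes (prefix code):
  01→A | 01→A | 01→A | 10→C
Decoded message: AAAC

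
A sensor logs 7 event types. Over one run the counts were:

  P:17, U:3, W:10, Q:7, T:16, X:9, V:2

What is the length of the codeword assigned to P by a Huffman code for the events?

2

Huffman merges, smallest pair first:
merge V(2) and U(3): 5
merge 5 and Q(7): 12
merge X(9) and W(10): 19
merge 12 and T(16): 28
merge P(17) and 19: 36
merge 28 and 36: 64
The subtree containing P is merged 2 times, so code length = 2.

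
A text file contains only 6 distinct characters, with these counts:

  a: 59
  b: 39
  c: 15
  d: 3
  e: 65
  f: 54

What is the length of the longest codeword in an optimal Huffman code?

Merge the two lowest-weight nodes at each step:
combine d(3), c(15) → 18
combine 18, b(39) → 57
combine f(54), 57 → 111
combine a(59), e(65) → 124
combine 111, 124 → 235
The rarest symbols sit at the bottom; the longest codeword is 4 bits.

4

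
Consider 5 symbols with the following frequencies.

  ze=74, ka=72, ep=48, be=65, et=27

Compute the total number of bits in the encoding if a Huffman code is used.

647

Greedily combine the two least-frequent nodes:
et(27) + ep(48) → 75
be(65) + ka(72) → 137
ze(74) + 75 → 149
137 + 149 → 286
The encoded length is the sum of every internal node's weight: 75 + 137 + 149 + 286 = 647 bits.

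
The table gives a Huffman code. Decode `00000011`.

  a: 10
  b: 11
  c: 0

Read left to right; each codeword is recognised as soon as it completes (prefix code):
  0→c | 0→c | 0→c | 0→c | 0→c | 0→c | 11→b
Decoded message: ccccccb

ccccccb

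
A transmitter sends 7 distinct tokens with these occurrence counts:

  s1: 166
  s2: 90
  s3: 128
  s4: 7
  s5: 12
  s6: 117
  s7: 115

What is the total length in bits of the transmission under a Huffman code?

1622

Merge the two smallest weights repeatedly:
s4(7) + s5(12) → 19
19 + s2(90) → 109
109 + s7(115) → 224
s6(117) + s3(128) → 245
s1(166) + 224 → 390
245 + 390 → 635
Total encoded bits = sum of merged weights = 19 + 109 + 224 + 245 + 390 + 635 = 1622.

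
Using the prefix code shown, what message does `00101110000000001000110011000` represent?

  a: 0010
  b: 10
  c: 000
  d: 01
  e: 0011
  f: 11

Read left to right; each codeword is recognised as soon as it completes (prefix code):
  0010→a | 11→f | 10→b | 000→c | 000→c | 0010→a | 0011→e | 0011→e | 000→c
Decoded message: afbccaeec

afbccaeec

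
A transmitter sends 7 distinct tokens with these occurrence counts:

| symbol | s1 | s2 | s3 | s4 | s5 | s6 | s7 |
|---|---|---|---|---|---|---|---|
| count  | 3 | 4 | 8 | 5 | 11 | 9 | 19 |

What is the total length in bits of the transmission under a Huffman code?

Greedily combine the two least-frequent nodes:
combine s1(3), s2(4) → 7
combine s4(5), 7 → 12
combine s3(8), s6(9) → 17
combine s5(11), 12 → 23
combine 17, s7(19) → 36
combine 23, 36 → 59
The encoded length is the sum of every internal node's weight: 7 + 12 + 17 + 23 + 36 + 59 = 154 bits.

154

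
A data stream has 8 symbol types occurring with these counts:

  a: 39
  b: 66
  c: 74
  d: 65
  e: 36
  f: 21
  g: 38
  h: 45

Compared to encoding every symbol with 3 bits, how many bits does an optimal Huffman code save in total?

17

Fixed-length: 3 bits × 384 symbols = 1152 bits.
Huffman merges:
merge f(21) and e(36): 57
merge g(38) and a(39): 77
merge h(45) and 57: 102
merge d(65) and b(66): 131
merge c(74) and 77: 151
merge 102 and 131: 233
merge 151 and 233: 384
Huffman total = 57 + 77 + 102 + 131 + 151 + 233 + 384 = 1135 bits.
Saving = 1152 − 1135 = 17 bits.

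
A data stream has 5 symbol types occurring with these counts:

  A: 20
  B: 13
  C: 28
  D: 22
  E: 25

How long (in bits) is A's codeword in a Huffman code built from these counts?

3

Repeatedly merge the two smallest:
merge B(13) and A(20): 33
merge D(22) and E(25): 47
merge C(28) and 33: 61
merge 47 and 61: 108
The subtree containing A is merged 3 times, so code length = 3.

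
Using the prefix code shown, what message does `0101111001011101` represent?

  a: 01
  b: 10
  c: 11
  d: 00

Read left to right; each codeword is recognised as soon as it completes (prefix code):
  01→a | 01→a | 11→c | 10→b | 01→a | 01→a | 11→c | 01→a
Decoded message: aacbaaca

aacbaaca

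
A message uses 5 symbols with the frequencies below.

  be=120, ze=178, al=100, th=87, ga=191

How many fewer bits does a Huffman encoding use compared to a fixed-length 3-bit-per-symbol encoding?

Fixed-length: 3 bits × 676 symbols = 2028 bits.
Huffman merges:
merge th(87) and al(100): 187
merge be(120) and ze(178): 298
merge 187 and ga(191): 378
merge 298 and 378: 676
Huffman total = 187 + 298 + 378 + 676 = 1539 bits.
Saving = 2028 − 1539 = 489 bits.

489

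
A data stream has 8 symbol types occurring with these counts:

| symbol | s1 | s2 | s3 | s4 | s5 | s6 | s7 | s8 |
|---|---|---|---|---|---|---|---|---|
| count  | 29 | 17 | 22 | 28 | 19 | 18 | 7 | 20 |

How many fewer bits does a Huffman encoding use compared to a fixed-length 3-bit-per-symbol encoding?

Fixed-length: 3 bits × 160 symbols = 480 bits.
Huffman merges:
combine s7(7), s2(17) → 24
combine s6(18), s5(19) → 37
combine s8(20), s3(22) → 42
combine 24, s4(28) → 52
combine s1(29), 37 → 66
combine 42, 52 → 94
combine 66, 94 → 160
Huffman total = 24 + 37 + 42 + 52 + 66 + 94 + 160 = 475 bits.
Saving = 480 − 475 = 5 bits.

5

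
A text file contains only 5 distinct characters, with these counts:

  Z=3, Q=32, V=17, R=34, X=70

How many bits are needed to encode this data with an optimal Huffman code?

314

Merge the two smallest weights repeatedly:
Z(3) + V(17) → 20
20 + Q(32) → 52
R(34) + 52 → 86
X(70) + 86 → 156
Total encoded bits = sum of merged weights = 20 + 52 + 86 + 156 = 314.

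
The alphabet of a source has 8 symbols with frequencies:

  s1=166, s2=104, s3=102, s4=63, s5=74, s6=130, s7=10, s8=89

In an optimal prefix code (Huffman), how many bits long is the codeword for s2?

3

Huffman merges, smallest pair first:
s7(10) + s4(63) → 73
73 + s5(74) → 147
s8(89) + s3(102) → 191
s2(104) + s6(130) → 234
147 + s1(166) → 313
191 + 234 → 425
313 + 425 → 738
s2 sits 3 levels below the root, so its codeword is 3 bits.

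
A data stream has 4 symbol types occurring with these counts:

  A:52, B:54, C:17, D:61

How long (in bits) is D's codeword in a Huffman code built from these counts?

2

Build the tree from the bottom:
combine C(17), A(52) → 69
combine B(54), D(61) → 115
combine 69, 115 → 184
The subtree containing D is merged 2 times, so code length = 2.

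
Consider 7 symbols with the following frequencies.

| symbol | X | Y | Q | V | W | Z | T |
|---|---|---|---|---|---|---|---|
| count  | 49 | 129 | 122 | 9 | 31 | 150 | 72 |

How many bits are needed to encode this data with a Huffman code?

Build the Huffman tree bottom-up:
combine V(9), W(31) → 40
combine 40, X(49) → 89
combine T(72), 89 → 161
combine Q(122), Y(129) → 251
combine Z(150), 161 → 311
combine 251, 311 → 562
Each symbol's bit-cost is frequency × depth; summing gives 1414 bits (equivalently 40 + 89 + 161 + 251 + 311 + 562).

1414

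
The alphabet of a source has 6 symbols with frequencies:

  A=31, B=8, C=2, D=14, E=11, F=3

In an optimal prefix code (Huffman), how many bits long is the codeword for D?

2

Huffman merges, smallest pair first:
C(2) + F(3) → 5
5 + B(8) → 13
E(11) + 13 → 24
D(14) + 24 → 38
A(31) + 38 → 69
D's leaf is at depth 2, giving a 2-bit codeword.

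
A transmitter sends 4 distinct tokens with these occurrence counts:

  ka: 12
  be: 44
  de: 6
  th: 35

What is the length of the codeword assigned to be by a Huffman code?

1

Repeatedly merge the two smallest:
merge de(6) and ka(12): 18
merge 18 and th(35): 53
merge be(44) and 53: 97
be sits one level below the root: a 1-bit codeword.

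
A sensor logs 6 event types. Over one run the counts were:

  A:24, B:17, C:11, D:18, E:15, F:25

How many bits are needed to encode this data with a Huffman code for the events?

Merge the two smallest weights repeatedly:
merge C(11) and E(15): 26
merge B(17) and D(18): 35
merge A(24) and F(25): 49
merge 26 and 35: 61
merge 49 and 61: 110
Total encoded bits = sum of merged weights = 26 + 35 + 49 + 61 + 110 = 281.

281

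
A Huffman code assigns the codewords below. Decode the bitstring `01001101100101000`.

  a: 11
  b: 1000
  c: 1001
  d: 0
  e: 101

Read left to right; each codeword is recognised as soon as it completes (prefix code):
  0→d | 1001→c | 101→e | 1001→c | 0→d | 1000→b
Decoded message: dcecdb

dcecdb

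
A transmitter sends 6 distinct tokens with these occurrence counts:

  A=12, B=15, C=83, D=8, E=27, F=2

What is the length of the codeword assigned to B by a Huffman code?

Build the tree from the bottom:
F(2) + D(8) → 10
10 + A(12) → 22
B(15) + 22 → 37
E(27) + 37 → 64
64 + C(83) → 147
B's leaf is at depth 3, giving a 3-bit codeword.

3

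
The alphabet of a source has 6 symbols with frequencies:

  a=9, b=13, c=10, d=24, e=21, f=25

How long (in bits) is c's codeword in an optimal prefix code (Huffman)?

Repeatedly merge the two smallest:
merge a(9) and c(10): 19
merge b(13) and 19: 32
merge e(21) and d(24): 45
merge f(25) and 32: 57
merge 45 and 57: 102
c sits 4 levels below the root, so its codeword is 4 bits.

4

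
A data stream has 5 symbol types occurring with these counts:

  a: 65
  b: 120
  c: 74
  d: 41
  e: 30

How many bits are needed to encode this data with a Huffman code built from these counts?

731

Merge the two smallest weights repeatedly:
combine e(30), d(41) → 71
combine a(65), 71 → 136
combine c(74), b(120) → 194
combine 136, 194 → 330
Each symbol's bit-cost is frequency × depth; summing gives 731 bits (equivalently 71 + 136 + 194 + 330).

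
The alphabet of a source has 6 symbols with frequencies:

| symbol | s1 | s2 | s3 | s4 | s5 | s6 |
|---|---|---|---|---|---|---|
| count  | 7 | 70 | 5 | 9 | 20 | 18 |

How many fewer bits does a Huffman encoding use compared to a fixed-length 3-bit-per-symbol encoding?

128

Fixed-length: 3 bits × 129 symbols = 387 bits.
Huffman merges:
s3(5) + s1(7) → 12
s4(9) + 12 → 21
s6(18) + s5(20) → 38
21 + 38 → 59
59 + s2(70) → 129
Huffman total = 12 + 21 + 38 + 59 + 129 = 259 bits.
Saving = 387 − 259 = 128 bits.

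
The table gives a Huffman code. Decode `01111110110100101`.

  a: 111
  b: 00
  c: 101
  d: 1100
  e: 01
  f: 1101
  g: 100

eafcbc

Read left to right; each codeword is recognised as soon as it completes (prefix code):
  01→e | 111→a | 1101→f | 101→c | 00→b | 101→c
Decoded message: eafcbc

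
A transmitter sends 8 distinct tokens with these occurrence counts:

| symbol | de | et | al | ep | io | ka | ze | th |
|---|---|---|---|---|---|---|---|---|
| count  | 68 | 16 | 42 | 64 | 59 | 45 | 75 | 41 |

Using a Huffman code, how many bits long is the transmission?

1212

Build the Huffman tree bottom-up:
combine et(16), th(41) → 57
combine al(42), ka(45) → 87
combine 57, io(59) → 116
combine ep(64), de(68) → 132
combine ze(75), 87 → 162
combine 116, 132 → 248
combine 162, 248 → 410
The encoded length is the sum of every internal node's weight: 57 + 87 + 116 + 132 + 162 + 248 + 410 = 1212 bits.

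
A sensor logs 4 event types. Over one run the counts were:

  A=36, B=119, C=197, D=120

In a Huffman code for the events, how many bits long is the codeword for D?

2

Build the tree from the bottom:
A(36) + B(119) → 155
D(120) + 155 → 275
C(197) + 275 → 472
D's leaf is at depth 2, giving a 2-bit codeword.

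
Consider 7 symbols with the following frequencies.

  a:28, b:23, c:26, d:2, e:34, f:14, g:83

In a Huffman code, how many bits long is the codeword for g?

1

Huffman merges, smallest pair first:
d(2) + f(14) → 16
16 + b(23) → 39
c(26) + a(28) → 54
e(34) + 39 → 73
54 + 73 → 127
g(83) + 127 → 210
g sits one level below the root: a 1-bit codeword.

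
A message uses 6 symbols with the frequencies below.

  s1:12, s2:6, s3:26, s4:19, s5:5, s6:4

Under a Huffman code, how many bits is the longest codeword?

4

Merge the two lowest-weight nodes at each step:
s6(4) + s5(5) → 9
s2(6) + 9 → 15
s1(12) + 15 → 27
s4(19) + s3(26) → 45
27 + 45 → 72
The rarest symbols sit at the bottom; the longest codeword is 4 bits.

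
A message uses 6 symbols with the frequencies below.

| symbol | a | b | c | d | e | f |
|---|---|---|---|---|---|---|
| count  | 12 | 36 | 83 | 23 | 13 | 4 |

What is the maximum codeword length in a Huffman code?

Merge the two lowest-weight nodes at each step:
merge f(4) and a(12): 16
merge e(13) and 16: 29
merge d(23) and 29: 52
merge b(36) and 52: 88
merge c(83) and 88: 171
Maximum depth reached is 5.

5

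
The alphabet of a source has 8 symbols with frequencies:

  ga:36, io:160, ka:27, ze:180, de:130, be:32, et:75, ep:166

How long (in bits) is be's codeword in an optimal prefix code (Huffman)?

5

Build the tree from the bottom:
combine ka(27), be(32) → 59
combine ga(36), 59 → 95
combine et(75), 95 → 170
combine de(130), io(160) → 290
combine ep(166), 170 → 336
combine ze(180), 290 → 470
combine 336, 470 → 806
be's leaf is at depth 5, giving a 5-bit codeword.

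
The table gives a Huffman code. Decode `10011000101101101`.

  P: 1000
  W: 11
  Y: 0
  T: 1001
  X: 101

TPXXX

Read left to right; each codeword is recognised as soon as it completes (prefix code):
  1001→T | 1000→P | 101→X | 101→X | 101→X
Decoded message: TPXXX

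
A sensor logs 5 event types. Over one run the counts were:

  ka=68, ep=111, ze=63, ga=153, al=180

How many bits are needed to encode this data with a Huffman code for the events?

1281

Greedily combine the two least-frequent nodes:
merge ze(63) and ka(68): 131
merge ep(111) and 131: 242
merge ga(153) and al(180): 333
merge 242 and 333: 575
Total encoded bits = sum of merged weights = 131 + 242 + 333 + 575 = 1281.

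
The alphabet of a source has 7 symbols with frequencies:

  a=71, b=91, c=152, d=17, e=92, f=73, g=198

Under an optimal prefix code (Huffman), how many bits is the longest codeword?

Merge the two lowest-weight nodes at each step:
merge d(17) and a(71): 88
merge f(73) and 88: 161
merge b(91) and e(92): 183
merge c(152) and 161: 313
merge 183 and g(198): 381
merge 313 and 381: 694
The first pair merged (d, a) ends up deepest, at depth 4.

4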